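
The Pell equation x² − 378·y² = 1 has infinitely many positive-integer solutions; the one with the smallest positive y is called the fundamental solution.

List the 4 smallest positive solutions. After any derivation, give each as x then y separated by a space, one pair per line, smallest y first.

√378 = [19; 2,3,1,4,1,3,2,38, …], period ℓ=8 (even) → k=7
k=0  a_k=19  p_k/q_k = 19/1
k=1  a_k=2  p_k/q_k = 39/2
…
k=6  a_k=3  p_k/q_k = 3869/199
k=7  a_k=2  p_k/q_k = 8749/450
→ (8749, 450).  Check: 8749²=76545001, 378·450²=76545000, difference 1.
(x_2, y_2) = (8749·8749 + 378·450·450, 8749·450 + 450·8749) = (153090001, 7874100)
(x_3, y_3) = (8749·153090001 + 378·450·7874100, 8749·7874100 + 450·153090001) = (2678768828749, 137781001350)
(x_4, y_4) = (8749·2678768828749 + 378·450·137781001350, 8749·137781001350 + 450·2678768828749) = (46873096812360001, 2410891953748200)

8749 450
153090001 7874100
2678768828749 137781001350
46873096812360001 2410891953748200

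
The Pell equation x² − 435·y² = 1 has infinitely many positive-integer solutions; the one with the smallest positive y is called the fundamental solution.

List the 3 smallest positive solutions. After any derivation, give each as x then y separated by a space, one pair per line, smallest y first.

146 7
42631 2044
12448106 596841

d=435: √d = [20; 1,5,1,40] (ℓ=4, even), read p_3/q_3
step 0: (20, 1)  from 20·(1,0) + (0,1)
step 1: (21, 1)  from 1·(20,1) + (1,0)
step 2: (125, 6)  from 5·(21,1) + (20,1)
step 3: (146, 7)  from 1·(125,6) + (21,1)
(x₁, y₁) = (146, 7);  146² − 435·7² = 1 ✓
(x_2, y_2) = (146·146 + 435·7·7, 146·7 + 7·146) = (42631, 2044)
(x_3, y_3) = (146·42631 + 435·7·2044, 146·2044 + 7·42631) = (12448106, 596841)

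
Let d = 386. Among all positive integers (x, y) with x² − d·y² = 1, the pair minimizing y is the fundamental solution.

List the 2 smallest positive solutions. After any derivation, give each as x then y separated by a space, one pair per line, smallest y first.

[19; 1,1,1,4,1,18,1,4,1,1,1,38] for √386; ℓ=12 ⇒ convergent index 11
k=0  a_k=19  p_k/q_k = 19/1
…
k=5  a_k=1  p_k/q_k = 334/17
k=6  a_k=18  p_k/q_k = 6287/320
…
k=10  a_k=1  p_k/q_k = 72163/3673
k=11  a_k=1  p_k/q_k = 111555/5678
(x₁, y₁) = (111555, 5678);  111555² − 386·5678² = 1 ✓
k=2:  x_2 = 111555·111555+386·5678·5678 = 24889036049,  y_2 = 111555·5678+5678·111555 = 1266818580

111555 5678
24889036049 1266818580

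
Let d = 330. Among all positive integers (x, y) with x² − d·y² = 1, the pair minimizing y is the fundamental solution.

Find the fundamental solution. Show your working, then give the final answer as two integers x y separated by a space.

[18; 6,36] for √330; ℓ=2 ⇒ convergent index 1
k=0  a_k=18  p_k/q_k = 18/1
k=1  a_k=6  p_k/q_k = 109/6
→ (109, 6).  Check: 109²=11881, 330·6²=11880, difference 1.

109 6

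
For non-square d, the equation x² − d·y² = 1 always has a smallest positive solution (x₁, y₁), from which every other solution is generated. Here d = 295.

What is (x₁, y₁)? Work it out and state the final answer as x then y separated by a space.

d=295: √d = [17; 5,1,2,3,2,6,2,3,2,1,5,34] (ℓ=12, even), read p_11/q_11
i=0: a=17 ⇒ p=17, q=1
i=1: a=5 ⇒ p=86, q=5
i=2: a=1 ⇒ p=103, q=6
…
i=4: a=3 ⇒ p=979, q=57
i=5: a=2 ⇒ p=2250, q=131
…
i=8: a=3 ⇒ p=108103, q=6294
i=9: a=2 ⇒ p=247414, q=14405
i=10: a=1 ⇒ p=355517, q=20699
i=11: a=5 ⇒ p=2024999, q=117900
fundamental: x₁=2024999, y₁=117900  (since 4100620950001 − 295·13900410000 = 1)

2024999 117900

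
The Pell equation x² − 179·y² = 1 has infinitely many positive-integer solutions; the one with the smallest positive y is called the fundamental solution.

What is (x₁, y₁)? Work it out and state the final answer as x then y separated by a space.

√179 = [13; 2,1,1,1,3,…,1,2,26, …], period ℓ=14 (even) → k=13
step 0: (13, 1)  from 13·(1,0) + (0,1)
…
step 4: (107, 8)  from 1·(67,5) + (40,3)
step 5: (388, 29)  from 3·(107,8) + (67,5)
…
step 9: (438125, 32747)  from 3·(137042,10243) + (26999,2018)
…
step 12: (1588459, 118727)  from 1·(1013292,75737) + (575167,42990)
step 13: (4190210, 313191)  from 2·(1588459,118727) + (1013292,75737)
→ (4190210, 313191).  Check: 4190210²=17557859844100, 179·313191²=17557859844099, difference 1.

4190210 313191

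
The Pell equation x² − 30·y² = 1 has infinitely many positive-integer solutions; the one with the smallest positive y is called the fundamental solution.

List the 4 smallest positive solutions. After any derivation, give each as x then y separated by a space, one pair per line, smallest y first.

11 2
241 44
5291 966
116161 21208

d=30: √d = [5; 2,10] (ℓ=2, even), read p_1/q_1
step 0: (5, 1)  from 5·(1,0) + (0,1)
step 1: (11, 2)  from 2·(5,1) + (1,0)
→ (11, 2).  Check: 11²=121, 30·2²=120, difference 1.
(11+2√30)^2 = 241 + 44√30
(11+2√30)^3 = 5291 + 966√30
(11+2√30)^4 = 116161 + 21208√30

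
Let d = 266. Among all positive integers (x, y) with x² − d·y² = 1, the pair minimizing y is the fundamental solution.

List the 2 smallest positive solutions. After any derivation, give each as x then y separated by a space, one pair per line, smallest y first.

d=266: √d = [16; 3,4,3,32] (ℓ=4, even), read p_3/q_3
a_0=16:  p_0=16·1+0=16,  q_0=16·0+1=1
…
a_2=4:  p_2=4·49+16=212,  q_2=4·3+1=13
a_3=3:  p_3=3·212+49=685,  q_3=3·13+3=42
fundamental: x₁=685, y₁=42  (since 469225 − 266·1764 = 1)
n=2: (685,42)∘(685,42) = (685·685+266·42·42, 685·42+42·685) = (938449,57540)

685 42
938449 57540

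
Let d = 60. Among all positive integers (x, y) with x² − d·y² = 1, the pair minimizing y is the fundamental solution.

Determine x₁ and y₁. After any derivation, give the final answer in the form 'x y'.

d=60: √d = [7; 1,2,1,14] (ℓ=4, even), read p_3/q_3
i=0: a=7 ⇒ p=7, q=1
…
i=2: a=2 ⇒ p=23, q=3
i=3: a=1 ⇒ p=31, q=4
(x₁, y₁) = (31, 4);  31² − 60·4² = 1 ✓

31 4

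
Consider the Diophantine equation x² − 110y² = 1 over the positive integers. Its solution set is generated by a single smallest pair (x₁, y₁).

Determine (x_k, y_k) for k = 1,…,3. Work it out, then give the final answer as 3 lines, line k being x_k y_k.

d=110: √d = [10; 2,20] (ℓ=2, even), read p_1/q_1
a_0=10:  p_0=10·1+0=10,  q_0=10·0+1=1
a_1=2:  p_1=2·10+1=21,  q_1=2·1+0=2
(x₁, y₁) = (21, 2);  21² − 110·2² = 1 ✓
n=2: (21,2)∘(21,2) = (21·21+110·2·2, 21·2+2·21) = (881,84)
n=3: (881,84)∘(21,2) = (21·881+110·2·84, 21·84+2·881) = (36981,3526)

21 2
881 84
36981 3526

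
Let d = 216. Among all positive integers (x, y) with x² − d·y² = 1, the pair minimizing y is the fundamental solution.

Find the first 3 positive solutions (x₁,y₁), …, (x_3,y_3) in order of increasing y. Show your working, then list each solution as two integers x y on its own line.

d=216: √d = [14; 1,2,3,2,1,28] (ℓ=6, even), read p_5/q_5
k=0  a_k=14  p_k/q_k = 14/1
…
k=3  a_k=3  p_k/q_k = 147/10
k=4  a_k=2  p_k/q_k = 338/23
k=5  a_k=1  p_k/q_k = 485/33
fundamental: x₁=485, y₁=33  (since 235225 − 216·1089 = 1)
(x_2, y_2) = (485·485 + 216·33·33, 485·33 + 33·485) = (470449, 32010)
(x_3, y_3) = (485·470449 + 216·33·32010, 485·32010 + 33·470449) = (456335045, 31049667)

485 33
470449 32010
456335045 31049667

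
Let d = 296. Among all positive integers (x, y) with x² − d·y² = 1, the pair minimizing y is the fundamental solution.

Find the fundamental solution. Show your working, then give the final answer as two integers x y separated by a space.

[17; 4,1,7,1,4,34] for √296; ℓ=6 ⇒ convergent index 5
a_0=17:  p_0=17·1+0=17,  q_0=17·0+1=1
…
a_2=1:  p_2=1·69+17=86,  q_2=1·4+1=5
…
a_4=1:  p_4=1·671+86=757,  q_4=1·39+5=44
a_5=4:  p_5=4·757+671=3699,  q_5=4·44+39=215
fundamental: x₁=3699, y₁=215  (since 13682601 − 296·46225 = 1)

3699 215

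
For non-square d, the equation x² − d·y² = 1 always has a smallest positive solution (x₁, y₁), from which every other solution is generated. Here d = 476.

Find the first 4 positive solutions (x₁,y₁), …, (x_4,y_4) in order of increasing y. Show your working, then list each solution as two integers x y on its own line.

[21; 1,4,2,10,2,4,1,42] for √476; ℓ=8 ⇒ convergent index 7
a_0=21:  p_0=21·1+0=21,  q_0=21·0+1=1
a_1=1:  p_1=1·21+1=22,  q_1=1·1+0=1
a_2=4:  p_2=4·22+21=109,  q_2=4·1+1=5
a_3=2:  p_3=2·109+22=240,  q_3=2·5+1=11
a_4=10:  p_4=10·240+109=2509,  q_4=10·11+5=115
…
a_6=4:  p_6=4·5258+2509=23541,  q_6=4·241+115=1079
a_7=1:  p_7=1·23541+5258=28799,  q_7=1·1079+241=1320
→ (28799, 1320).  Check: 28799²=829382401, 476·1320²=829382400, difference 1.
(x_2, y_2) = (28799·28799 + 476·1320·1320, 28799·1320 + 1320·28799) = (1658764801, 76029360)
(x_3, y_3) = (28799·1658764801 + 476·1320·76029360, 28799·76029360 + 1320·1658764801) = (95541534979199, 4379139075960)
(x_4, y_4) = (28799·95541534979199 + 476·1320·4379139075960, 28799·4379139075960 + 1320·95541534979199) = (5503001330073139201, 252229652421114720)

28799 1320
1658764801 76029360
95541534979199 4379139075960
5503001330073139201 252229652421114720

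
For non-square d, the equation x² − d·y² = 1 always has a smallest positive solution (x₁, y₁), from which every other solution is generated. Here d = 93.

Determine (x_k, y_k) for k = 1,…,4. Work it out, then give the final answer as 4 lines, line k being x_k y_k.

12151 1260
295293601 30620520
7176225079351 744139875780
174396621583094401 18084087230585040

d=93: √d = [9; 1,1,1,4,6,4,1,1,1,18] (ℓ=10, even), read p_9/q_9
a_0=9:  p_0=9·1+0=9,  q_0=9·0+1=1
a_1=1:  p_1=1·9+1=10,  q_1=1·1+0=1
a_2=1:  p_2=1·10+9=19,  q_2=1·1+1=2
…
a_4=4:  p_4=4·29+19=135,  q_4=4·3+2=14
…
a_6=4:  p_6=4·839+135=3491,  q_6=4·87+14=362
a_7=1:  p_7=1·3491+839=4330,  q_7=1·362+87=449
a_8=1:  p_8=1·4330+3491=7821,  q_8=1·449+362=811
a_9=1:  p_9=1·7821+4330=12151,  q_9=1·811+449=1260
fundamental: x₁=12151, y₁=1260  (since 147646801 − 93·1587600 = 1)
(12151+1260√93)^2 = 295293601 + 30620520√93
(12151+1260√93)^3 = 7176225079351 + 744139875780√93
(12151+1260√93)^4 = 174396621583094401 + 18084087230585040√93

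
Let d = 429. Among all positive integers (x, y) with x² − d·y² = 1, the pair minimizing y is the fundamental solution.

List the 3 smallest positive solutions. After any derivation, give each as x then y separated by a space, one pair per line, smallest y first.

√429 = [20; 1,2,2,9,1,12,1,9,2,2,1,40, …], period ℓ=12 (even) → k=11
i=0: a=20 ⇒ p=20, q=1
i=1: a=1 ⇒ p=21, q=1
i=2: a=2 ⇒ p=62, q=3
…
i=4: a=9 ⇒ p=1367, q=66
i=5: a=1 ⇒ p=1512, q=73
i=6: a=12 ⇒ p=19511, q=942
…
i=9: a=2 ⇒ p=438459, q=21169
i=10: a=2 ⇒ p=1085636, q=52415
i=11: a=1 ⇒ p=1524095, q=73584
(x₁, y₁) = (1524095, 73584);  1524095² − 429·73584² = 1 ✓
(1524095+73584√429)^2 = 4645731138049 + 224298012960√429
(1524095+73584√429)^3 = 14161071197688057215 + 683702960124468816√429

1524095 73584
4645731138049 224298012960
14161071197688057215 683702960124468816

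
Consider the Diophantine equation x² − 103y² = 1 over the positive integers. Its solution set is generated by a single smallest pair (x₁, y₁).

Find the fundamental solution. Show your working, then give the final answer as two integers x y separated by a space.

[10; 6,1,2,1,1,9,1,1,2,1,6,20] for √103; ℓ=12 ⇒ convergent index 11
k=0  a_k=10  p_k/q_k = 10/1
…
k=4  a_k=1  p_k/q_k = 274/27
k=5  a_k=1  p_k/q_k = 477/47
k=6  a_k=9  p_k/q_k = 4567/450
…
k=8  a_k=1  p_k/q_k = 9611/947
…
k=10  a_k=1  p_k/q_k = 33877/3338
k=11  a_k=6  p_k/q_k = 227528/22419
→ (227528, 22419).  Check: 227528²=51768990784, 103·22419²=51768990783, difference 1.

227528 22419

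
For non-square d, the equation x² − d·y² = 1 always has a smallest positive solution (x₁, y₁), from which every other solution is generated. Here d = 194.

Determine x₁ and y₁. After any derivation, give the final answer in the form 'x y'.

√194 → a₀=13, period (1,12,1,26); ℓ=4 even so k=3
k=0  a_k=13  p_k/q_k = 13/1
…
k=2  a_k=12  p_k/q_k = 181/13
k=3  a_k=1  p_k/q_k = 195/14
fundamental: x₁=195, y₁=14  (since 38025 − 194·196 = 1)

195 14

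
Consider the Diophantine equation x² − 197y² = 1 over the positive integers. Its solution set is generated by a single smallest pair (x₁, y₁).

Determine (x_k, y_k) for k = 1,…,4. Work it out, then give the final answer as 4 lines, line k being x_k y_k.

393 28
308897 22008
242792649 17298260
190834713217 13596410352

d=197: √d = [14; 28] (ℓ=1, odd), read p_1/q_1
a_0=14:  p_0=14·1+0=14,  q_0=14·0+1=1
a_1=28:  p_1=28·14+1=393,  q_1=28·1+0=28
fundamental: x₁=393, y₁=28  (since 154449 − 197·784 = 1)
(393+28√197)^2 = 308897 + 22008√197
(393+28√197)^3 = 242792649 + 17298260√197
(393+28√197)^4 = 190834713217 + 13596410352√197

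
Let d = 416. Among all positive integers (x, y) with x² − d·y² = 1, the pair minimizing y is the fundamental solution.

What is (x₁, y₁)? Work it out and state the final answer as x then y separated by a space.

5201 255

d=416: √d = [20; 2,1,1,9,1,1,2,40] (ℓ=8, even), read p_7/q_7
k=0  a_k=20  p_k/q_k = 20/1
…
k=2  a_k=1  p_k/q_k = 61/3
…
k=4  a_k=9  p_k/q_k = 979/48
…
k=6  a_k=1  p_k/q_k = 2060/101
k=7  a_k=2  p_k/q_k = 5201/255
fundamental: x₁=5201, y₁=255  (since 27050401 − 416·65025 = 1)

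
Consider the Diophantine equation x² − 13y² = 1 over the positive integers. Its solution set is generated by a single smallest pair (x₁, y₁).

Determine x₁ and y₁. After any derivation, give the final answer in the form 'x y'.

649 180

√13 = [3; 1,1,1,1,6, …], period ℓ=5 (odd) → k=9
a_0=3:  p_0=3·1+0=3,  q_0=3·0+1=1
a_1=1:  p_1=1·3+1=4,  q_1=1·1+0=1
…
a_3=1:  p_3=1·7+4=11,  q_3=1·2+1=3
a_4=1:  p_4=1·11+7=18,  q_4=1·3+2=5
…
a_8=1:  p_8=1·256+137=393,  q_8=1·71+38=109
a_9=1:  p_9=1·393+256=649,  q_9=1·109+71=180
fundamental: x₁=649, y₁=180  (since 421201 − 13·32400 = 1)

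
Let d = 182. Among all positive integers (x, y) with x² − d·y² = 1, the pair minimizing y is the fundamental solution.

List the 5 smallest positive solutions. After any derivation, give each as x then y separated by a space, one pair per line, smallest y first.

√182 = [13; 2,26, …], period ℓ=2 (even) → k=1
k=0  a_k=13  p_k/q_k = 13/1
k=1  a_k=2  p_k/q_k = 27/2
fundamental: x₁=27, y₁=2  (since 729 − 182·4 = 1)
(x_2, y_2) = (27·27 + 182·2·2, 27·2 + 2·27) = (1457, 108)
(x_3, y_3) = (27·1457 + 182·2·108, 27·108 + 2·1457) = (78651, 5830)
(x_4, y_4) = (27·78651 + 182·2·5830, 27·5830 + 2·78651) = (4245697, 314712)
(x_5, y_5) = (27·4245697 + 182·2·314712, 27·314712 + 2·4245697) = (229188987, 16988618)

27 2
1457 108
78651 5830
4245697 314712
229188987 16988618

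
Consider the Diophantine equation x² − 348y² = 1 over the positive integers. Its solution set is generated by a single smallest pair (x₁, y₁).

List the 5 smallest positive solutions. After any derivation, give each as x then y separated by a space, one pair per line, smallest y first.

d=348: √d = [18; 1,1,1,8,1,1,1,36] (ℓ=8, even), read p_7/q_7
k=0  a_k=18  p_k/q_k = 18/1
…
k=2  a_k=1  p_k/q_k = 37/2
…
k=5  a_k=1  p_k/q_k = 541/29
k=6  a_k=1  p_k/q_k = 1026/55
k=7  a_k=1  p_k/q_k = 1567/84
(x₁, y₁) = (1567, 84);  1567² − 348·84² = 1 ✓
k=2:  x_2 = 1567·1567+348·84·84 = 4910977,  y_2 = 1567·84+84·1567 = 263256
k=3:  x_3 = 1567·4910977+348·84·263256 = 15391000351,  y_3 = 1567·263256+84·4910977 = 825044220
k=4:  x_4 = 1567·15391000351+348·84·825044220 = 48235390189057,  y_4 = 1567·825044220+84·15391000351 = 2585688322224
k=5:  x_5 = 1567·48235390189057+348·84·2585688322224 = 151169697461504287,  y_5 = 1567·2585688322224+84·48235390189057 = 8103546376805796

1567 84
4910977 263256
15391000351 825044220
48235390189057 2585688322224
151169697461504287 8103546376805796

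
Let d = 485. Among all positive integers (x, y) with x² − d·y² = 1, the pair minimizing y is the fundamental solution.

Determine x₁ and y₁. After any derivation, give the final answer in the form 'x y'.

[22; 44] for √485; ℓ=1 ⇒ convergent index 1
step 0: (22, 1)  from 22·(1,0) + (0,1)
step 1: (969, 44)  from 44·(22,1) + (1,0)
(x₁, y₁) = (969, 44);  969² − 485·44² = 1 ✓

969 44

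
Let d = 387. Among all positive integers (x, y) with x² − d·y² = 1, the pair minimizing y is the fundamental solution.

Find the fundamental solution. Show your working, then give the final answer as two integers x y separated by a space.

d=387: √d = [19; 1,2,19,2,1,38] (ℓ=6, even), read p_5/q_5
step 0: (19, 1)  from 19·(1,0) + (0,1)
…
step 2: (59, 3)  from 2·(20,1) + (19,1)
step 3: (1141, 58)  from 19·(59,3) + (20,1)
step 4: (2341, 119)  from 2·(1141,58) + (59,3)
step 5: (3482, 177)  from 1·(2341,119) + (1141,58)
(x₁, y₁) = (3482, 177);  3482² − 387·177² = 1 ✓

3482 177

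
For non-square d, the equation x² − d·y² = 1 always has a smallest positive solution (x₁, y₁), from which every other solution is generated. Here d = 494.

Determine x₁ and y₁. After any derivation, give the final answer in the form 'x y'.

√494 = [22; 4,2,2,1,2,1,2,2,4,44, …], period ℓ=10 (even) → k=9
a_0=22:  p_0=22·1+0=22,  q_0=22·0+1=1
…
a_3=2:  p_3=2·200+89=489,  q_3=2·9+4=22
a_4=1:  p_4=1·489+200=689,  q_4=1·22+9=31
…
a_7=2:  p_7=2·2556+1867=6979,  q_7=2·115+84=314
a_8=2:  p_8=2·6979+2556=16514,  q_8=2·314+115=743
a_9=4:  p_9=4·16514+6979=73035,  q_9=4·743+314=3286
(x₁, y₁) = (73035, 3286);  73035² − 494·3286² = 1 ✓

73035 3286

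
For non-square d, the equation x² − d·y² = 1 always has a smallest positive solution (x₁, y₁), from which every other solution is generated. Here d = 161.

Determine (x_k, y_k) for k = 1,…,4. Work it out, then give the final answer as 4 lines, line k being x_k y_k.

11775 928
277301249 21854400
6530444402175 514671119072
153791965393920001 12120504832291200

√161 = [12; 1,2,4,1,2,1,4,2,1,24, …], period ℓ=10 (even) → k=9
a_0=12:  p_0=12·1+0=12,  q_0=12·0+1=1
…
a_2=2:  p_2=2·13+12=38,  q_2=2·1+1=3
…
a_4=1:  p_4=1·165+38=203,  q_4=1·13+3=16
…
a_7=4:  p_7=4·774+571=3667,  q_7=4·61+45=289
a_8=2:  p_8=2·3667+774=8108,  q_8=2·289+61=639
a_9=1:  p_9=1·8108+3667=11775,  q_9=1·639+289=928
→ (11775, 928).  Check: 11775²=138650625, 161·928²=138650624, difference 1.
k=2:  x_2 = 11775·11775+161·928·928 = 277301249,  y_2 = 11775·928+928·11775 = 21854400
k=3:  x_3 = 11775·277301249+161·928·21854400 = 6530444402175,  y_3 = 11775·21854400+928·277301249 = 514671119072
k=4:  x_4 = 11775·6530444402175+161·928·514671119072 = 153791965393920001,  y_4 = 11775·514671119072+928·6530444402175 = 12120504832291200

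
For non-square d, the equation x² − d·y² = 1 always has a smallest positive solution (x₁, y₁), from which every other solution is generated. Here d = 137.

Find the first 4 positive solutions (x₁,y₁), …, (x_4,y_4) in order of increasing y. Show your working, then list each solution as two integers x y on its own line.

√137 → a₀=11, period (1,2,2,1,1,2,2,1,22); ℓ=9 odd so k=17
step 0: (11, 1)  from 11·(1,0) + (0,1)
…
step 3: (82, 7)  from 2·(35,3) + (12,1)
step 4: (117, 10)  from 1·(82,7) + (35,3)
…
step 6: (515, 44)  from 2·(199,17) + (117,10)
step 7: (1229, 105)  from 2·(515,44) + (199,17)
…
step 9: (39597, 3383)  from 22·(1744,149) + (1229,105)
…
step 11: (122279, 10447)  from 2·(41341,3532) + (39597,3383)
step 12: (285899, 24426)  from 2·(122279,10447) + (41341,3532)
step 13: (408178, 34873)  from 1·(285899,24426) + (122279,10447)
step 14: (694077, 59299)  from 1·(408178,34873) + (285899,24426)
step 15: (1796332, 153471)  from 2·(694077,59299) + (408178,34873)
step 16: (4286741, 366241)  from 2·(1796332,153471) + (694077,59299)
step 17: (6083073, 519712)  from 1·(4286741,366241) + (1796332,153471)
(x₁, y₁) = (6083073, 519712);  6083073² − 137·519712² = 1 ✓
k=2:  x_2 = 6083073·6083073+137·519712·519712 = 74007554246657,  y_2 = 6083073·519712+519712·6083073 = 6322892069952
k=3:  x_3 = 6083073·74007554246657+137·519712·6322892069952 = 900386710067742990849,  y_3 = 6083073·6322892069952+519712·74007554246657 = 76925228065277725280
k=4:  x_4 = 6083073·900386710067742990849+137·519712·76925228065277725280 = 10954236171143757109591351297,  y_4 = 6083073·76925228065277725280+519712·900386710067742990849 = 935883555725460013412300928

6083073 519712
74007554246657 6322892069952
900386710067742990849 76925228065277725280
10954236171143757109591351297 935883555725460013412300928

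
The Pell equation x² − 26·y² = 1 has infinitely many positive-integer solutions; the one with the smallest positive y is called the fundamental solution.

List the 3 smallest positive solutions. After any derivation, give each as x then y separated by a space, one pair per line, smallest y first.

51 10
5201 1020
530451 104030

d=26: √d = [5; 10] (ℓ=1, odd), read p_1/q_1
step 0: (5, 1)  from 5·(1,0) + (0,1)
step 1: (51, 10)  from 10·(5,1) + (1,0)
(x₁, y₁) = (51, 10);  51² − 26·10² = 1 ✓
(x_2, y_2) = (51·51 + 26·10·10, 51·10 + 10·51) = (5201, 1020)
(x_3, y_3) = (51·5201 + 26·10·1020, 51·1020 + 10·5201) = (530451, 104030)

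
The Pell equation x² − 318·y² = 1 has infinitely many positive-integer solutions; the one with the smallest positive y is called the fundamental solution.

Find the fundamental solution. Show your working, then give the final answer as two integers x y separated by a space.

107 6

√318 = [17; 1,4,1,34, …], period ℓ=4 (even) → k=3
i=0: a=17 ⇒ p=17, q=1
…
i=2: a=4 ⇒ p=89, q=5
i=3: a=1 ⇒ p=107, q=6
fundamental: x₁=107, y₁=6  (since 11449 − 318·36 = 1)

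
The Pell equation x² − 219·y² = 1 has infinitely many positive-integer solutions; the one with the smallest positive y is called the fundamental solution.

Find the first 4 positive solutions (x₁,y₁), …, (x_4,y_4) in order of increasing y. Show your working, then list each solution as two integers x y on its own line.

√219 = [14; 1,3,1,28, …], period ℓ=4 (even) → k=3
step 0: (14, 1)  from 14·(1,0) + (0,1)
step 1: (15, 1)  from 1·(14,1) + (1,0)
step 2: (59, 4)  from 3·(15,1) + (14,1)
step 3: (74, 5)  from 1·(59,4) + (15,1)
fundamental: x₁=74, y₁=5  (since 5476 − 219·25 = 1)
(x_2, y_2) = (74·74 + 219·5·5, 74·5 + 5·74) = (10951, 740)
(x_3, y_3) = (74·10951 + 219·5·740, 74·740 + 5·10951) = (1620674, 109515)
(x_4, y_4) = (74·1620674 + 219·5·109515, 74·109515 + 5·1620674) = (239848801, 16207480)

74 5
10951 740
1620674 109515
239848801 16207480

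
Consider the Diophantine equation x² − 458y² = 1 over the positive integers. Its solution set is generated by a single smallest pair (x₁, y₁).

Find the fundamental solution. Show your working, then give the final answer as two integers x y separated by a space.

22899 1070

d=458: √d = [21; 2,2,42] (ℓ=3, odd), read p_5/q_5
a_0=21:  p_0=21·1+0=21,  q_0=21·0+1=1
a_1=2:  p_1=2·21+1=43,  q_1=2·1+0=2
a_2=2:  p_2=2·43+21=107,  q_2=2·2+1=5
a_3=42:  p_3=42·107+43=4537,  q_3=42·5+2=212
a_4=2:  p_4=2·4537+107=9181,  q_4=2·212+5=429
a_5=2:  p_5=2·9181+4537=22899,  q_5=2·429+212=1070
→ (22899, 1070).  Check: 22899²=524364201, 458·1070²=524364200, difference 1.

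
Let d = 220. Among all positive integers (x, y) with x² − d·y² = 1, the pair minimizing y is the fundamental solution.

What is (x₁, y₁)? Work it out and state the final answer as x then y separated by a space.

89 6

[14; 1,4,1,28] for √220; ℓ=4 ⇒ convergent index 3
a_0=14:  p_0=14·1+0=14,  q_0=14·0+1=1
a_1=1:  p_1=1·14+1=15,  q_1=1·1+0=1
a_2=4:  p_2=4·15+14=74,  q_2=4·1+1=5
a_3=1:  p_3=1·74+15=89,  q_3=1·5+1=6
fundamental: x₁=89, y₁=6  (since 7921 − 220·36 = 1)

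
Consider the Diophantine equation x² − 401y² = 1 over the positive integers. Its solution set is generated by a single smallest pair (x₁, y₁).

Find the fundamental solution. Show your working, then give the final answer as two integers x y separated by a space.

√401 = [20; 40, …], period ℓ=1 (odd) → k=1
i=0: a=20 ⇒ p=20, q=1
i=1: a=40 ⇒ p=801, q=40
(x₁, y₁) = (801, 40);  801² − 401·40² = 1 ✓

801 40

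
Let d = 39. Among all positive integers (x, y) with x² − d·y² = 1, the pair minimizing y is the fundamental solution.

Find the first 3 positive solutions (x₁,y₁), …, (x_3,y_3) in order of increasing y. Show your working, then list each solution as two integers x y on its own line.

√39 = [6; 4,12, …], period ℓ=2 (even) → k=1
step 0: (6, 1)  from 6·(1,0) + (0,1)
step 1: (25, 4)  from 4·(6,1) + (1,0)
fundamental: x₁=25, y₁=4  (since 625 − 39·16 = 1)
(x_2, y_2) = (25·25 + 39·4·4, 25·4 + 4·25) = (1249, 200)
(x_3, y_3) = (25·1249 + 39·4·200, 25·200 + 4·1249) = (62425, 9996)

25 4
1249 200
62425 9996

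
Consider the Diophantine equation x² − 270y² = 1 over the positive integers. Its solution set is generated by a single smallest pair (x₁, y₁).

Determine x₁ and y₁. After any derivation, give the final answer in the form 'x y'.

√270 → a₀=16, period (2,3,6,3,2,32); ℓ=6 even so k=5
a_0=16:  p_0=16·1+0=16,  q_0=16·0+1=1
a_1=2:  p_1=2·16+1=33,  q_1=2·1+0=2
a_2=3:  p_2=3·33+16=115,  q_2=3·2+1=7
a_3=6:  p_3=6·115+33=723,  q_3=6·7+2=44
a_4=3:  p_4=3·723+115=2284,  q_4=3·44+7=139
a_5=2:  p_5=2·2284+723=5291,  q_5=2·139+44=322
→ (5291, 322).  Check: 5291²=27994681, 270·322²=27994680, difference 1.

5291 322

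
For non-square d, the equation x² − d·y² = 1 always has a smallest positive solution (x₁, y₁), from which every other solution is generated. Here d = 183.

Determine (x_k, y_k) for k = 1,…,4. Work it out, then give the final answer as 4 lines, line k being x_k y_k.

[13; 1,1,8,1,1,26] for √183; ℓ=6 ⇒ convergent index 5
step 0: (13, 1)  from 13·(1,0) + (0,1)
…
step 4: (257, 19)  from 1·(230,17) + (27,2)
step 5: (487, 36)  from 1·(257,19) + (230,17)
fundamental: x₁=487, y₁=36  (since 237169 − 183·1296 = 1)
(x_2, y_2) = (487·487 + 183·36·36, 487·36 + 36·487) = (474337, 35064)
(x_3, y_3) = (487·474337 + 183·36·35064, 487·35064 + 36·474337) = (462003751, 34152300)
(x_4, y_4) = (487·462003751 + 183·36·34152300, 487·34152300 + 36·462003751) = (449991179137, 33264305136)

487 36
474337 35064
462003751 34152300
449991179137 33264305136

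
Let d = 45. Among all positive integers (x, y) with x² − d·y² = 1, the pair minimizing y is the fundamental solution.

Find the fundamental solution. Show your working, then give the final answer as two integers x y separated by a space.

[6; 1,2,2,2,1,12] for √45; ℓ=6 ⇒ convergent index 5
step 0: (6, 1)  from 6·(1,0) + (0,1)
…
step 3: (47, 7)  from 2·(20,3) + (7,1)
step 4: (114, 17)  from 2·(47,7) + (20,3)
step 5: (161, 24)  from 1·(114,17) + (47,7)
→ (161, 24).  Check: 161²=25921, 45·24²=25920, difference 1.

161 24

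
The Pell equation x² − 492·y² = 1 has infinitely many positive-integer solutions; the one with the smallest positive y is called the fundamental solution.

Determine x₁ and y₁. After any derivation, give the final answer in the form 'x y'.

√492 = [22; 5,1,1,10,1,1,5,44, …], period ℓ=8 (even) → k=7
a_0=22:  p_0=22·1+0=22,  q_0=22·0+1=1
…
a_3=1:  p_3=1·133+111=244,  q_3=1·6+5=11
a_4=10:  p_4=10·244+133=2573,  q_4=10·11+6=116
a_5=1:  p_5=1·2573+244=2817,  q_5=1·116+11=127
a_6=1:  p_6=1·2817+2573=5390,  q_6=1·127+116=243
a_7=5:  p_7=5·5390+2817=29767,  q_7=5·243+127=1342
fundamental: x₁=29767, y₁=1342  (since 886074289 − 492·1800964 = 1)

29767 1342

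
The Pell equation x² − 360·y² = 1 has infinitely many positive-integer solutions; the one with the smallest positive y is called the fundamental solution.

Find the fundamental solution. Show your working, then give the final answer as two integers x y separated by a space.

19 1

d=360: √d = [18; 1,36] (ℓ=2, even), read p_1/q_1
a_0=18:  p_0=18·1+0=18,  q_0=18·0+1=1
a_1=1:  p_1=1·18+1=19,  q_1=1·1+0=1
→ (19, 1).  Check: 19²=361, 360·1²=360, difference 1.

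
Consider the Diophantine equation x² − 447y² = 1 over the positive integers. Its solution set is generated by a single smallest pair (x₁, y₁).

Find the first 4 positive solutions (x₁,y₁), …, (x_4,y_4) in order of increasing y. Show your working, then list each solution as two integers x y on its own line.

√447 → a₀=21, period (7,42); ℓ=2 even so k=1
i=0: a=21 ⇒ p=21, q=1
i=1: a=7 ⇒ p=148, q=7
(x₁, y₁) = (148, 7);  148² − 447·7² = 1 ✓
(148+7√447)^2 = 43807 + 2072√447
(148+7√447)^3 = 12966724 + 613305√447
(148+7√447)^4 = 3838106497 + 181536208√447

148 7
43807 2072
12966724 613305
3838106497 181536208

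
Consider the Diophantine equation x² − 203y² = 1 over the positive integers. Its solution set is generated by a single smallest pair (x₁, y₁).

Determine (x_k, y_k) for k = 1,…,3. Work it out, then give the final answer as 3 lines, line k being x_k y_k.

57 4
6497 456
740601 51980

√203 = [14; 4,28, …], period ℓ=2 (even) → k=1
step 0: (14, 1)  from 14·(1,0) + (0,1)
step 1: (57, 4)  from 4·(14,1) + (1,0)
(x₁, y₁) = (57, 4);  57² − 203·4² = 1 ✓
n=2: (57,4)∘(57,4) = (57·57+203·4·4, 57·4+4·57) = (6497,456)
n=3: (6497,456)∘(57,4) = (57·6497+203·4·456, 57·456+4·6497) = (740601,51980)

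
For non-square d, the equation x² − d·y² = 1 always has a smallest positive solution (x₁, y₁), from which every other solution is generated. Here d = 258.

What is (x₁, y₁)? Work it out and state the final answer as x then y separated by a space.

[16; 16,32] for √258; ℓ=2 ⇒ convergent index 1
step 0: (16, 1)  from 16·(1,0) + (0,1)
step 1: (257, 16)  from 16·(16,1) + (1,0)
(x₁, y₁) = (257, 16);  257² − 258·16² = 1 ✓

257 16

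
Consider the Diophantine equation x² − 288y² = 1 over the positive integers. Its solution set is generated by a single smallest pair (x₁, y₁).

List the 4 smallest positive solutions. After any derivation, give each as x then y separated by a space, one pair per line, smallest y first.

17 1
577 34
19601 1155
665857 39236

d=288: √d = [16; 1,32] (ℓ=2, even), read p_1/q_1
step 0: (16, 1)  from 16·(1,0) + (0,1)
step 1: (17, 1)  from 1·(16,1) + (1,0)
fundamental: x₁=17, y₁=1  (since 289 − 288·1 = 1)
(17+1√288)^2 = 577 + 34√288
(17+1√288)^3 = 19601 + 1155√288
(17+1√288)^4 = 665857 + 39236√288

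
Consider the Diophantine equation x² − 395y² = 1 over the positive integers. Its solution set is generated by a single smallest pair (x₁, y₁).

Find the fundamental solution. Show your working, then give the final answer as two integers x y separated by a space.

[19; 1,6,1,38] for √395; ℓ=4 ⇒ convergent index 3
i=0: a=19 ⇒ p=19, q=1
…
i=2: a=6 ⇒ p=139, q=7
i=3: a=1 ⇒ p=159, q=8
fundamental: x₁=159, y₁=8  (since 25281 − 395·64 = 1)

159 8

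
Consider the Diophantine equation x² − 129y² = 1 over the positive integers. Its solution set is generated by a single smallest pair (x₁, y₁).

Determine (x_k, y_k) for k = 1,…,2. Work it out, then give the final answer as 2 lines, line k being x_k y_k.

[11; 2,1,3,1,6,1,3,1,2,22] for √129; ℓ=10 ⇒ convergent index 9
i=0: a=11 ⇒ p=11, q=1
i=1: a=2 ⇒ p=23, q=2
…
i=5: a=6 ⇒ p=1079, q=95
…
i=7: a=3 ⇒ p=4793, q=422
i=8: a=1 ⇒ p=6031, q=531
i=9: a=2 ⇒ p=16855, q=1484
(x₁, y₁) = (16855, 1484);  16855² − 129·1484² = 1 ✓
k=2:  x_2 = 16855·16855+129·1484·1484 = 568182049,  y_2 = 16855·1484+1484·16855 = 50025640

16855 1484
568182049 50025640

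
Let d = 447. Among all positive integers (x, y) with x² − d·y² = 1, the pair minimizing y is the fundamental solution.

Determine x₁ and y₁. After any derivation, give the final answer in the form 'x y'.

148 7

√447 = [21; 7,42, …], period ℓ=2 (even) → k=1
step 0: (21, 1)  from 21·(1,0) + (0,1)
step 1: (148, 7)  from 7·(21,1) + (1,0)
→ (148, 7).  Check: 148²=21904, 447·7²=21903, difference 1.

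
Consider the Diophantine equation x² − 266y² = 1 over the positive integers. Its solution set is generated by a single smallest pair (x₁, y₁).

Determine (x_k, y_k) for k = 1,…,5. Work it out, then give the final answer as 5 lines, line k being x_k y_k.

685 42
938449 57540
1285674445 78829758
1761373051201 107996710920
2413079794470925 147955415130642

d=266: √d = [16; 3,4,3,32] (ℓ=4, even), read p_3/q_3
i=0: a=16 ⇒ p=16, q=1
…
i=2: a=4 ⇒ p=212, q=13
i=3: a=3 ⇒ p=685, q=42
fundamental: x₁=685, y₁=42  (since 469225 − 266·1764 = 1)
k=2:  x_2 = 685·685+266·42·42 = 938449,  y_2 = 685·42+42·685 = 57540
k=3:  x_3 = 685·938449+266·42·57540 = 1285674445,  y_3 = 685·57540+42·938449 = 78829758
k=4:  x_4 = 685·1285674445+266·42·78829758 = 1761373051201,  y_4 = 685·78829758+42·1285674445 = 107996710920
k=5:  x_5 = 685·1761373051201+266·42·107996710920 = 2413079794470925,  y_5 = 685·107996710920+42·1761373051201 = 147955415130642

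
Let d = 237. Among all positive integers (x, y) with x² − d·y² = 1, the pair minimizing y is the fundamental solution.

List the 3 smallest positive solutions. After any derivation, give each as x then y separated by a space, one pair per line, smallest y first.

√237 → a₀=15, period (2,1,1,7,10,7,1,1,2,30); ℓ=10 even so k=9
i=0: a=15 ⇒ p=15, q=1
…
i=4: a=7 ⇒ p=585, q=38
…
i=8: a=1 ⇒ p=90075, q=5851
i=9: a=2 ⇒ p=228151, q=14820
fundamental: x₁=228151, y₁=14820  (since 52052878801 − 237·219632400 = 1)
(228151+14820√237)^2 = 104105757601 + 6762395640√237
(228151+14820√237)^3 = 47503665404623351 + 3085694655308460√237

228151 14820
104105757601 6762395640
47503665404623351 3085694655308460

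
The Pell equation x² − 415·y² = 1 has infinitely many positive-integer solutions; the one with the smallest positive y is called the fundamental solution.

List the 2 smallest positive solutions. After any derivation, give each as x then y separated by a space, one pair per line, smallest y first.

d=415: √d = [20; 2,1,2,4,6,…,1,2,40] (ℓ=16, even), read p_15/q_15
a_0=20:  p_0=20·1+0=20,  q_0=20·0+1=1
a_1=2:  p_1=2·20+1=41,  q_1=2·1+0=2
a_2=1:  p_2=1·41+20=61,  q_2=1·2+1=3
…
a_4=4:  p_4=4·163+61=713,  q_4=4·8+3=35
a_5=6:  p_5=6·713+163=4441,  q_5=6·35+8=218
…
a_8=3:  p_8=3·9595+5154=33939,  q_8=3·471+253=1666
…
a_10=1:  p_10=1·43534+33939=77473,  q_10=1·2137+1666=3803
a_11=6:  p_11=6·77473+43534=508372,  q_11=6·3803+2137=24955
a_12=4:  p_12=4·508372+77473=2110961,  q_12=4·24955+3803=103623
…
a_14=1:  p_14=1·4730294+2110961=6841255,  q_14=1·232201+103623=335824
a_15=2:  p_15=2·6841255+4730294=18412804,  q_15=2·335824+232201=903849
fundamental: x₁=18412804, y₁=903849  (since 339031351142416 − 415·816943014801 = 1)
n=2: (18412804,903849)∘(18412804,903849) = (18412804·18412804+415·903849·903849, 18412804·903849+903849·18412804) = (678062702284831,33284788965192)

18412804 903849
678062702284831 33284788965192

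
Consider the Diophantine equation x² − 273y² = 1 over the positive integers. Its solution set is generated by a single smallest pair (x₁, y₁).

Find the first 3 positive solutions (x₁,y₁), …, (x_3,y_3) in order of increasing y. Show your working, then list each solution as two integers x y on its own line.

727 44
1057057 63976
1536960151 93021060

[16; 1,1,10,1,1,32] for √273; ℓ=6 ⇒ convergent index 5
a_0=16:  p_0=16·1+0=16,  q_0=16·0+1=1
…
a_2=1:  p_2=1·17+16=33,  q_2=1·1+1=2
a_3=10:  p_3=10·33+17=347,  q_3=10·2+1=21
a_4=1:  p_4=1·347+33=380,  q_4=1·21+2=23
a_5=1:  p_5=1·380+347=727,  q_5=1·23+21=44
→ (727, 44).  Check: 727²=528529, 273·44²=528528, difference 1.
n=2: (727,44)∘(727,44) = (727·727+273·44·44, 727·44+44·727) = (1057057,63976)
n=3: (1057057,63976)∘(727,44) = (727·1057057+273·44·63976, 727·63976+44·1057057) = (1536960151,93021060)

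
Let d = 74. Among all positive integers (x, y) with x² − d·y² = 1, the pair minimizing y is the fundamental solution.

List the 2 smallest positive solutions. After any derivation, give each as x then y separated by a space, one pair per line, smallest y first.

3699 430
27365201 3181140

√74 = [8; 1,1,1,1,16, …], period ℓ=5 (odd) → k=9
a_0=8:  p_0=8·1+0=8,  q_0=8·0+1=1
a_1=1:  p_1=1·8+1=9,  q_1=1·1+0=1
a_2=1:  p_2=1·9+8=17,  q_2=1·1+1=2
…
a_4=1:  p_4=1·26+17=43,  q_4=1·3+2=5
a_5=16:  p_5=16·43+26=714,  q_5=16·5+3=83
a_6=1:  p_6=1·714+43=757,  q_6=1·83+5=88
a_7=1:  p_7=1·757+714=1471,  q_7=1·88+83=171
a_8=1:  p_8=1·1471+757=2228,  q_8=1·171+88=259
a_9=1:  p_9=1·2228+1471=3699,  q_9=1·259+171=430
→ (3699, 430).  Check: 3699²=13682601, 74·430²=13682600, difference 1.
(3699+430√74)^2 = 27365201 + 3181140√74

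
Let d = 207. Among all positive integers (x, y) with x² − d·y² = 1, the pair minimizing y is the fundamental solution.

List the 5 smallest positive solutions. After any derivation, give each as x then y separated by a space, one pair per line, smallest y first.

1151 80
2649601 184160
6099380351 423936240
14040770918401 975901040320
32321848554778751 2246523770880400

√207 → a₀=14, period (2,1,1,2,1,1,2,28); ℓ=8 even so k=7
step 0: (14, 1)  from 14·(1,0) + (0,1)
step 1: (29, 2)  from 2·(14,1) + (1,0)
step 2: (43, 3)  from 1·(29,2) + (14,1)
step 3: (72, 5)  from 1·(43,3) + (29,2)
…
step 5: (259, 18)  from 1·(187,13) + (72,5)
step 6: (446, 31)  from 1·(259,18) + (187,13)
step 7: (1151, 80)  from 2·(446,31) + (259,18)
→ (1151, 80).  Check: 1151²=1324801, 207·80²=1324800, difference 1.
n=2: (1151,80)∘(1151,80) = (1151·1151+207·80·80, 1151·80+80·1151) = (2649601,184160)
n=3: (2649601,184160)∘(1151,80) = (1151·2649601+207·80·184160, 1151·184160+80·2649601) = (6099380351,423936240)
n=4: (6099380351,423936240)∘(1151,80) = (1151·6099380351+207·80·423936240, 1151·423936240+80·6099380351) = (14040770918401,975901040320)
n=5: (14040770918401,975901040320)∘(1151,80) = (1151·14040770918401+207·80·975901040320, 1151·975901040320+80·14040770918401) = (32321848554778751,2246523770880400)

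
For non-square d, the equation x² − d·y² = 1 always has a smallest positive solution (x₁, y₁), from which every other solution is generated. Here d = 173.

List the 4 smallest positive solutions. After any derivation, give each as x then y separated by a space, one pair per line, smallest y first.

2499849 190060
12498490045601 950242601880
62488675684008728649 4750926036134042180
312424506839974574118902401 23753195401006348176659760

[13; 6,1,1,6,26] for √173; ℓ=5 ⇒ convergent index 9
step 0: (13, 1)  from 13·(1,0) + (0,1)
step 1: (79, 6)  from 6·(13,1) + (1,0)
…
step 4: (1118, 85)  from 6·(171,13) + (92,7)
step 5: (29239, 2223)  from 26·(1118,85) + (171,13)
step 6: (176552, 13423)  from 6·(29239,2223) + (1118,85)
step 7: (205791, 15646)  from 1·(176552,13423) + (29239,2223)
step 8: (382343, 29069)  from 1·(205791,15646) + (176552,13423)
step 9: (2499849, 190060)  from 6·(382343,29069) + (205791,15646)
fundamental: x₁=2499849, y₁=190060  (since 6249245022801 − 173·36122803600 = 1)
(2499849+190060√173)^2 = 12498490045601 + 950242601880√173
(2499849+190060√173)^3 = 62488675684008728649 + 4750926036134042180√173
(2499849+190060√173)^4 = 312424506839974574118902401 + 23753195401006348176659760√173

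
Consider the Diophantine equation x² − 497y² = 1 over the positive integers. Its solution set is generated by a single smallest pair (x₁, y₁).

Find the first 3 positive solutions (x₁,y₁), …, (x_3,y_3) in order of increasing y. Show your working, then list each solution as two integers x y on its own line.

1201887 53912
2889064721537 129592263888
6944658661946678751 311510514535059400

√497 = [22; 3,2,2,5,6,5,2,2,3,44, …], period ℓ=10 (even) → k=9
step 0: (22, 1)  from 22·(1,0) + (0,1)
step 1: (67, 3)  from 3·(22,1) + (1,0)
step 2: (156, 7)  from 2·(67,3) + (22,1)
step 3: (379, 17)  from 2·(156,7) + (67,3)
step 4: (2051, 92)  from 5·(379,17) + (156,7)
…
step 6: (65476, 2937)  from 5·(12685,569) + (2051,92)
…
step 8: (352750, 15823)  from 2·(143637,6443) + (65476,2937)
step 9: (1201887, 53912)  from 3·(352750,15823) + (143637,6443)
fundamental: x₁=1201887, y₁=53912  (since 1444532360769 − 497·2906503744 = 1)
n=2: (1201887,53912)∘(1201887,53912) = (1201887·1201887+497·53912·53912, 1201887·53912+53912·1201887) = (2889064721537,129592263888)
n=3: (2889064721537,129592263888)∘(1201887,53912) = (1201887·2889064721537+497·53912·129592263888, 1201887·129592263888+53912·2889064721537) = (6944658661946678751,311510514535059400)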